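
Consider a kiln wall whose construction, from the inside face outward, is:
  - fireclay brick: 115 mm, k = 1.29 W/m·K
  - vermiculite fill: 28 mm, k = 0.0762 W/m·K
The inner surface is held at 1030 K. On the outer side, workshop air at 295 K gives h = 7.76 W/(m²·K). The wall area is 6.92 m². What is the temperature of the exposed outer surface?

Using the resistance-network approach (series):
R_fireclay brick = L/(kA) = 0.115/(1.29×6.92) = 0.01288 K/W
R_vermiculite fill = L/(kA) = 0.028/(0.0762×6.92) = 0.0531 K/W
R_outer film = 1/(h_o·A) = 1/(7.76×6.92) = 0.01862 K/W
R_total = 0.08461 K/W;  Q = ΔT/R_total = 735/0.08461 = 8687 W
T_interface = T_inner − Q·ΣR(inner→interface) = 1030 − 8690×0.06598

T ≈ 457 K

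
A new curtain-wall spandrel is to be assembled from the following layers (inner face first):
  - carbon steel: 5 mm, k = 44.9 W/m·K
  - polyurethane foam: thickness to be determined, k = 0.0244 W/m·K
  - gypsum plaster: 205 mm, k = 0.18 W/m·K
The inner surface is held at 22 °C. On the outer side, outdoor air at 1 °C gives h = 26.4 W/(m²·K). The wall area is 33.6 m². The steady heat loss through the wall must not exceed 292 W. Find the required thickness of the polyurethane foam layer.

Using the resistance-network approach (series):
R_carbon steel = L/(kA) = 0.005/(44.9×33.6) = 3.314×10^-6 K/W
R_gypsum plaster = L/(kA) = 0.205/(0.18×33.6) = 0.0339 K/W
R_outer film = 1/(h_o·A) = 1/(26.4×33.6) = 0.001127 K/W
Sum of the known resistances R_other = 0.03503 K/W
Required total resistance R_tot = ΔT/Q_allow = 21/292 = 0.07192 K/W
R_polyurethane foam = R_tot − R_other = 0.03689 K/W
L = R·k·A = 0.03689×0.0244×33.6

L ≈ 30.2 mm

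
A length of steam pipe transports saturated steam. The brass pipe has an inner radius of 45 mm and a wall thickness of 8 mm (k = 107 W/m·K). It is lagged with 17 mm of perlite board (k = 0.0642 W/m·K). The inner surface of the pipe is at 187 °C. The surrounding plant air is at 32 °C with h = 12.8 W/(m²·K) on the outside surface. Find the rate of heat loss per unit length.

q′ ≈ 179 W/m

Radial resistances (cylindrical: R_cond = ln(r_o/r_i)/(2πkL), R_conv = 1/(h·2πrL)):
R_brass pipe wall = ln(53/45)/(2π×107×1) = 2.434×10^-4 K/W
R_perlite board = ln(70/53)/(2π×0.0642×1) = 0.6897 K/W
R_outer film = 1/(h_o·2πr_oL) = 1/(12.8×2π×0.07×1) = 0.1776 K/W
R_total = 0.8676 K/W
Q = ΔT/R_total = 155/0.8676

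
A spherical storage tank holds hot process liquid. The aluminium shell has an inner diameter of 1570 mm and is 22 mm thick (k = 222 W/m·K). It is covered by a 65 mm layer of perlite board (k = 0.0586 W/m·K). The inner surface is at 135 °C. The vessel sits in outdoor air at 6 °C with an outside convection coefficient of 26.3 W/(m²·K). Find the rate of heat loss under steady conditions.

Spherical conduction: R = (1/r_in − 1/r_out)/(4πk) per layer; series-sum.
R_aluminium shell = (1/0.785 − 1/0.807)/(4π×222) = 1.245×10^-5 K/W
R_perlite board = (1/0.807 − 1/0.872)/(4π×0.0586) = 0.1254 K/W
R_outer film = 1/(h·4πr_o²) = 1/(26.3×4π×0.872²) = 0.003979 K/W
R_total = 0.1294 K/W
Q = ΔT/R_total = 129/0.1294

Q ≈ 997 W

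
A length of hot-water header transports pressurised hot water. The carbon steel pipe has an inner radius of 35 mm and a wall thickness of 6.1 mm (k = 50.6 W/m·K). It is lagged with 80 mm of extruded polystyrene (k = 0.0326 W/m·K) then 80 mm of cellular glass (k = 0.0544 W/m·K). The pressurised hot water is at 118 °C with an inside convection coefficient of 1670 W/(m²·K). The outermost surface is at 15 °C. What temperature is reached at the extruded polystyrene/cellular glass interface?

Cylindrical conduction, so R = ln(r₂/r₁)/(2πkL) per layer, in series:
R_inner film = 1/(h_i·2πr₁L) = 1/(1670×2π×0.035×1) = 0.002723 K/W
R_carbon steel pipe wall = ln(41.1/35)/(2π×50.6×1) = 5.053×10^-4 K/W
R_extruded polystyrene = ln(121.1/41.1)/(2π×0.0326×1) = 5.276 K/W
R_cellular glass = ln(201.1/121.1)/(2π×0.0544×1) = 1.484 K/W
R_total = 6.763 K/W
Q = ΔT/R_total = 103/6.763
Q = 15.2 W/m
T_interface = T_inner − Q·ΣR(inner→interface) = 118 − 15.2×5.279

T ≈ 37.6 °C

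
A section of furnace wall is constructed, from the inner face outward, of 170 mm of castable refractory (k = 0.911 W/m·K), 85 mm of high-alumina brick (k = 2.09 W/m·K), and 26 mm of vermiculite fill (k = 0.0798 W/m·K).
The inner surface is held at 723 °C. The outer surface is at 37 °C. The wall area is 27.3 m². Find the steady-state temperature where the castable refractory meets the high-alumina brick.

T ≈ 492 °C

Thermal resistances in series:
R_castable refractory = L/(kA) = 0.17/(0.911×27.3) = 0.006835 K/W
R_high-alumina brick = L/(kA) = 0.085/(2.09×27.3) = 0.00149 K/W
R_vermiculite fill = L/(kA) = 0.026/(0.0798×27.3) = 0.01193 K/W
R_total = 0.02026 K/W;  Q = ΔT/R_total = 686/0.02026 = 33860 W
T_interface = T_inner − Q·ΣR(inner→interface) = 723 − 33900×0.006835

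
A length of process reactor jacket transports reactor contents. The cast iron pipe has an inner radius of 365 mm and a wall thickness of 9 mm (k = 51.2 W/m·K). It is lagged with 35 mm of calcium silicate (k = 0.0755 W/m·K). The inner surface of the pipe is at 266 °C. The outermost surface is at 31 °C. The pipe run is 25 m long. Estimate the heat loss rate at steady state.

Q ≈ 31100 W

Per-layer cylindrical resistances, series-summed:
R_cast iron pipe wall = ln(374/365)/(2π×51.2×25) = 3.029×10^-6 K/W
R_calcium silicate = ln(409/374)/(2π×0.0755×25) = 0.007543 K/W
R_total = 0.007546 K/W
Q = ΔT/R_total = 235/0.007546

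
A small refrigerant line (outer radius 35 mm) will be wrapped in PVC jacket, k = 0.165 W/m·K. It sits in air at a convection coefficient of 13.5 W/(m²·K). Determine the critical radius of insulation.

r_cr ≈ 12.2 mm

For a cylinder r_cr = k/h = 0.165/13.5
r_cr = 12.2 mm; since the bare radius (35 mm) is above r_cr, any added insulation will reduce heat loss.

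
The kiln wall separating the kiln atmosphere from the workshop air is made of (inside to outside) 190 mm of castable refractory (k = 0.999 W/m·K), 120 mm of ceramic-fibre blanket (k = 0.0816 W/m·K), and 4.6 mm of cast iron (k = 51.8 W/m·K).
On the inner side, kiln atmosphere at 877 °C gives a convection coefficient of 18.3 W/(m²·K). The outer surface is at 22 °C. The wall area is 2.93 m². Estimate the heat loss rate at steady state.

Thermal resistances in series:
R_inner film = 1/(h_i·A) = 1/(18.3×2.93) = 0.01865 K/W
R_castable refractory = L/(kA) = 0.19/(0.999×2.93) = 0.06491 K/W
R_ceramic-fibre blanket = L/(kA) = 0.12/(0.0816×2.93) = 0.5019 K/W
R_cast iron = L/(kA) = 0.0046/(51.8×2.93) = 3.031×10^-5 K/W
R_total = 0.5855 K/W
Q = ΔT / R_total = 855 / 0.5855

Q ≈ 1460 W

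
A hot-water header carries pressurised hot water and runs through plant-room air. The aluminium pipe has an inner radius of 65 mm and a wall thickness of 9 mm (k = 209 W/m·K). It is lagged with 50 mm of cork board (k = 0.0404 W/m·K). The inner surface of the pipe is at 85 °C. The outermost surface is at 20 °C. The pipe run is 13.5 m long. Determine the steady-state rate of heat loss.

For a radial system each layer contributes R = ln(r_out/r_in)/(2πkL); films add R = 1/(hA).
R_aluminium pipe wall = ln(74/65)/(2π×209×13.5) = 7.315×10^-6 K/W
R_cork board = ln(124/74)/(2π×0.0404×13.5) = 0.1506 K/W
R_total = 0.1506 K/W
Q = ΔT/R_total = 65/0.1506

Q ≈ 431 W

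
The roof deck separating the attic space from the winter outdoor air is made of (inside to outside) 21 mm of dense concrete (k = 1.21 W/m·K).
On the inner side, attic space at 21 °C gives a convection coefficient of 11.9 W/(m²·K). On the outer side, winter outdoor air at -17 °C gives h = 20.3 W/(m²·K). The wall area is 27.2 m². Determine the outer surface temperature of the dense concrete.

T ≈ -4.57 °C

Thermal resistances in series:
R_inner film = 1/(h_i·A) = 1/(11.9×27.2) = 0.003089 K/W
R_dense concrete = L/(kA) = 0.021/(1.21×27.2) = 6.381×10^-4 K/W
R_outer film = 1/(h_o·A) = 1/(20.3×27.2) = 0.001811 K/W
R_total = 0.005539 K/W;  Q = ΔT/R_total = 38/0.005539 = 6861 W
T_interface = T_inner − Q·ΣR(inner→interface) = 21 − 6860×0.003728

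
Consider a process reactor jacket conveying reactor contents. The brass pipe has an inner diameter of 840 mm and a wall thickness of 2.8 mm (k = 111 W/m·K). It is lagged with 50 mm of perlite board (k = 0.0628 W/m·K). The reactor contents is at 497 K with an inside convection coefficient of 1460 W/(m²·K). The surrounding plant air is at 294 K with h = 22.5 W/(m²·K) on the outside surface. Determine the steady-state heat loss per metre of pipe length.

Per-layer cylindrical resistances, series-summed:
R_inner film = 1/(h_i·2πr₁L) = 1/(1460×2π×0.42×1) = 2.595×10^-4 K/W
R_brass pipe wall = ln(422.8/420)/(2π×111×1) = 9.527×10^-6 K/W
R_perlite board = ln(472.8/422.8)/(2π×0.0628×1) = 0.2833 K/W
R_outer film = 1/(h_o·2πr_oL) = 1/(22.5×2π×0.4728×1) = 0.01496 K/W
R_total = 0.2985 K/W
Q = ΔT/R_total = 203/0.2985

q′ ≈ 680 W/m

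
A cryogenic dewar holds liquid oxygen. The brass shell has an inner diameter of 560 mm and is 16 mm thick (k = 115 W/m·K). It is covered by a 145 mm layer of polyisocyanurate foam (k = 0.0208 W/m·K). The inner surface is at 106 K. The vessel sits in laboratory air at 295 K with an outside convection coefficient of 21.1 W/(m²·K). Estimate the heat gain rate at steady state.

Q ≈ 44.3 W

Radial (spherical) resistances in series:
R_brass shell = (1/0.28 − 1/0.296)/(4π×115) = 1.336×10^-4 K/W
R_polyisocyanurate foam = (1/0.296 − 1/0.441)/(4π×0.0208) = 4.25 K/W
R_outer film = 1/(h·4πr_o²) = 1/(21.1×4π×0.441²) = 0.01939 K/W
R_total = 4.269 K/W
Q = ΔT/R_total = 189/4.269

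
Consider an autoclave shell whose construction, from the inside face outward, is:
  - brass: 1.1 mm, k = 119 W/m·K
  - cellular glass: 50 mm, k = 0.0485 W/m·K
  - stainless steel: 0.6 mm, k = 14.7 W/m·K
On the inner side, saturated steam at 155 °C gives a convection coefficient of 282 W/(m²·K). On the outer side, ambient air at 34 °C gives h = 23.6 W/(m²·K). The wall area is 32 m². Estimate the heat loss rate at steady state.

Q ≈ 3600 W

Model the wall as resistances in series:
R_inner film = 1/(h_i·A) = 1/(282×32) = 1.108×10^-4 K/W
R_brass = L/(kA) = 0.0011/(119×32) = 2.889×10^-7 K/W
R_cellular glass = L/(kA) = 0.05/(0.0485×32) = 0.03222 K/W
R_stainless steel = L/(kA) = 0.0006/(14.7×32) = 1.276×10^-6 K/W
R_outer film = 1/(h_o·A) = 1/(23.6×32) = 0.001324 K/W
R_total = 0.03365 K/W
Q = ΔT / R_total = 121 / 0.03365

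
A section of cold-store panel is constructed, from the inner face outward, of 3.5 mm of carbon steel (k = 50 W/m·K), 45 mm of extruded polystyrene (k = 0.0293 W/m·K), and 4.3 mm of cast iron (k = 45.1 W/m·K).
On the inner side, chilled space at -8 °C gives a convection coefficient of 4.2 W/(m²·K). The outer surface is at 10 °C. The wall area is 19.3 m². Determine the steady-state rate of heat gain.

Q ≈ 196 W

Series thermal resistances:
R_inner film = 1/(h_i·A) = 1/(4.2×19.3) = 0.01234 K/W
R_carbon steel = L/(kA) = 0.0035/(50×19.3) = 3.627×10^-6 K/W
R_extruded polystyrene = L/(kA) = 0.045/(0.0293×19.3) = 0.07958 K/W
R_cast iron = L/(kA) = 0.0043/(45.1×19.3) = 4.94×10^-6 K/W
R_total = 0.09192 K/W
Q = ΔT / R_total = 18 / 0.09192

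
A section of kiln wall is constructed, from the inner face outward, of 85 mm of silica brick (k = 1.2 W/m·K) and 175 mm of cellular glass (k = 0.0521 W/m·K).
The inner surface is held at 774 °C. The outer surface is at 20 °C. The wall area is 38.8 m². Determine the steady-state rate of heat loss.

Q ≈ 8530 W

Treating each layer as a thermal resistance in series:
R_silica brick = L/(kA) = 0.085/(1.2×38.8) = 0.001826 K/W
R_cellular glass = L/(kA) = 0.175/(0.0521×38.8) = 0.08657 K/W
R_total = 0.0884 K/W
Q = ΔT / R_total = 754 / 0.0884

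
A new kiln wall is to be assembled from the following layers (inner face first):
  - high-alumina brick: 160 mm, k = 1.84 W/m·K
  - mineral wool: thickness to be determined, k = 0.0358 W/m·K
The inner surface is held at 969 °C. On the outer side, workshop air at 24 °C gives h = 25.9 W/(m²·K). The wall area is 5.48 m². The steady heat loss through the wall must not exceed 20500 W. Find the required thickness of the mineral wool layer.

L ≈ 4.55 mm

Series thermal resistances:
R_high-alumina brick = L/(kA) = 0.16/(1.84×5.48) = 0.01587 K/W
R_outer film = 1/(h_o·A) = 1/(25.9×5.48) = 0.007046 K/W
Sum of the known resistances R_other = 0.02291 K/W
Required total resistance R_tot = ΔT/Q_allow = 945/20500 = 0.0461 K/W
R_mineral wool = R_tot − R_other = 0.02318 K/W
L = R·k·A = 0.02318×0.0358×5.48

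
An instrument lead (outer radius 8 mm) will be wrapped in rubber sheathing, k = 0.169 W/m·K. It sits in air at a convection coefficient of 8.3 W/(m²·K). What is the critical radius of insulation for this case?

For a cylinder r_cr = k/h = 0.169/8.3
r_cr = 20.4 mm; since the bare radius (8 mm) is below r_cr, adding a thin layer of insulation will *increase* heat loss.

r_cr ≈ 20.4 mm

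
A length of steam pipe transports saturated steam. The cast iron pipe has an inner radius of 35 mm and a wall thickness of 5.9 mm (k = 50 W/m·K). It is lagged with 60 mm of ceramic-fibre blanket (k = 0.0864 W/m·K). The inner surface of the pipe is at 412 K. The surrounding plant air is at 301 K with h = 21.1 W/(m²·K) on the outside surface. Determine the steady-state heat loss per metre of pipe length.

q′ ≈ 63.8 W/m

Cylindrical conduction, so R = ln(r₂/r₁)/(2πkL) per layer, in series:
R_cast iron pipe wall = ln(40.9/35)/(2π×50×1) = 4.959×10^-4 K/W
R_ceramic-fibre blanket = ln(100.9/40.9)/(2π×0.0864×1) = 1.663 K/W
R_outer film = 1/(h_o·2πr_oL) = 1/(21.1×2π×0.1009×1) = 0.07476 K/W
R_total = 1.739 K/W
Q = ΔT/R_total = 111/1.739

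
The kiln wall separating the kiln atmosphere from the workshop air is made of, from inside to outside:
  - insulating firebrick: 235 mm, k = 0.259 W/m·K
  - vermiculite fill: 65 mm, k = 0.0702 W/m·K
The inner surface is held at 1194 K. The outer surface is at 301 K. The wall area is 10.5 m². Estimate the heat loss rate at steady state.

Using the resistance-network approach (series):
R_insulating firebrick = L/(kA) = 0.235/(0.259×10.5) = 0.08641 K/W
R_vermiculite fill = L/(kA) = 0.065/(0.0702×10.5) = 0.08818 K/W
R_total = 0.1746 K/W
Q = ΔT / R_total = 893 / 0.1746

Q ≈ 5110 W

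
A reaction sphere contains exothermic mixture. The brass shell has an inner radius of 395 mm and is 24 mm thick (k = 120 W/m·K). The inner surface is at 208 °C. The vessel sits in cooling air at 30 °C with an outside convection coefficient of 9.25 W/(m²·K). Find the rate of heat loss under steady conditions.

Each spherical layer contributes R = (1/r_i − 1/r_o)/(4πk):
R_brass shell = (1/0.395 − 1/0.419)/(4π×120) = 9.616×10^-5 K/W
R_outer film = 1/(h·4πr_o²) = 1/(9.25×4π×0.419²) = 0.049 K/W
R_total = 0.0491 K/W
Q = ΔT/R_total = 178/0.0491

Q ≈ 3630 W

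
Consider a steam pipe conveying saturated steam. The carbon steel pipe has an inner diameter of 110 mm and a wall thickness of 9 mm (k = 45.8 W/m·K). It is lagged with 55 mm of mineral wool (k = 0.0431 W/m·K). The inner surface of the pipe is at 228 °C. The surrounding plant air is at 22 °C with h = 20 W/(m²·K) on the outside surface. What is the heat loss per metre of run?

Per-layer cylindrical resistances, series-summed:
R_carbon steel pipe wall = ln(64/55)/(2π×45.8×1) = 5.266×10^-4 K/W
R_mineral wool = ln(119/64)/(2π×0.0431×1) = 2.29 K/W
R_outer film = 1/(h_o·2πr_oL) = 1/(20×2π×0.119×1) = 0.06687 K/W
R_total = 2.358 K/W
Q = ΔT/R_total = 206/2.358

q′ ≈ 87.4 W/m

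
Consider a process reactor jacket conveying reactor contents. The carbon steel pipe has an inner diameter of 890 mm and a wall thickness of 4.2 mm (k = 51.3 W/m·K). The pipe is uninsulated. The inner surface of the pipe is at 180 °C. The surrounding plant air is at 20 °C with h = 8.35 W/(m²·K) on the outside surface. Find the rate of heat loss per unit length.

q′ ≈ 3770 W/m

Treating each annulus and film as a series resistance:
R_carbon steel pipe wall = ln(449.2/445)/(2π×51.3×1) = 2.914×10^-5 K/W
R_outer film = 1/(h_o·2πr_oL) = 1/(8.35×2π×0.4492×1) = 0.04243 K/W
R_total = 0.04246 K/W
Q = ΔT/R_total = 160/0.04246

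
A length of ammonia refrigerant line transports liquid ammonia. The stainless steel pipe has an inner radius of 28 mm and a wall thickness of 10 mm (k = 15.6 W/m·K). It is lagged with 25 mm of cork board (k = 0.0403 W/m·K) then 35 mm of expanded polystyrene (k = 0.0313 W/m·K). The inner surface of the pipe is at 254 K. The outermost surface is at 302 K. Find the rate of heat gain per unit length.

q′ ≈ 11.3 W/m

Treating each annulus and film as a series resistance:
R_stainless steel pipe wall = ln(38/28)/(2π×15.6×1) = 0.003116 K/W
R_cork board = ln(63/38)/(2π×0.0403×1) = 1.997 K/W
R_expanded polystyrene = ln(98/63)/(2π×0.0313×1) = 2.247 K/W
R_total = 4.246 K/W
Q = ΔT/R_total = 48/4.246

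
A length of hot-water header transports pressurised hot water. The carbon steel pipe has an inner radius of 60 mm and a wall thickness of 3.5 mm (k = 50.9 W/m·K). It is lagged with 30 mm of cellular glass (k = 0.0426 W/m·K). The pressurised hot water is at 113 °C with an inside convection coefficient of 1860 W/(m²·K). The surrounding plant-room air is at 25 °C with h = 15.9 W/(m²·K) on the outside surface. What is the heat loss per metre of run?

q′ ≈ 56.6 W/m

Radial resistances (cylindrical: R_cond = ln(r_o/r_i)/(2πkL), R_conv = 1/(h·2πrL)):
R_inner film = 1/(h_i·2πr₁L) = 1/(1860×2π×0.06×1) = 0.001426 K/W
R_carbon steel pipe wall = ln(63.5/60)/(2π×50.9×1) = 1.773×10^-4 K/W
R_cellular glass = ln(93.5/63.5)/(2π×0.0426×1) = 1.446 K/W
R_outer film = 1/(h_o·2πr_oL) = 1/(15.9×2π×0.0935×1) = 0.1071 K/W
R_total = 1.554 K/W
Q = ΔT/R_total = 88/1.554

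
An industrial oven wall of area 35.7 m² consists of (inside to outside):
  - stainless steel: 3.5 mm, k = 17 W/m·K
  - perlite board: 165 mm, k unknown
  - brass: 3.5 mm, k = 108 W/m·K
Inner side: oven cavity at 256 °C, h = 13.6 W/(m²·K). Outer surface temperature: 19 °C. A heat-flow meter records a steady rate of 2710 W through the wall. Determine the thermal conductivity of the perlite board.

Model the wall as resistances in series:
R_inner film = 1/(h_i·A) = 1/(13.6×35.7) = 0.00206 K/W
R_stainless steel = L/(kA) = 0.0035/(17×35.7) = 5.767×10^-6 K/W
R_brass = L/(kA) = 0.0035/(108×35.7) = 9.078×10^-7 K/W
Sum of known resistances R_other = 0.002066 K/W
Total R = ΔT/Q = 237/2710 = 0.08745 K/W
R_perlite board = R_total − R_other = 0.08539 K/W
k = L/(R·A) = 0.165/(0.08539×35.7)

k ≈ 0.0541 W/(m·K)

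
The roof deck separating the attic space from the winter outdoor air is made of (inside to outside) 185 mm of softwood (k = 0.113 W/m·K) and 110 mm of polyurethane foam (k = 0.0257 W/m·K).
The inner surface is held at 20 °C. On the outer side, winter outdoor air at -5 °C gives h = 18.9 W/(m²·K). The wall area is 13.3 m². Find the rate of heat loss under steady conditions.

Using the resistance-network approach (series):
R_softwood = L/(kA) = 0.185/(0.113×13.3) = 0.1231 K/W
R_polyurethane foam = L/(kA) = 0.11/(0.0257×13.3) = 0.3218 K/W
R_outer film = 1/(h_o·A) = 1/(18.9×13.3) = 0.003978 K/W
R_total = 0.4489 K/W
Q = ΔT / R_total = 25 / 0.4489

Q ≈ 55.7 W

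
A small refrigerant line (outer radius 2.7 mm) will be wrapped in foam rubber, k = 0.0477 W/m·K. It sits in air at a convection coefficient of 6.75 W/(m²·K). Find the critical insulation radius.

For a cylinder r_cr = k/h = 0.0477/6.75
r_cr = 7.07 mm; since the bare radius (2.7 mm) is below r_cr, adding a thin layer of insulation will *increase* heat loss.

r_cr ≈ 7.07 mm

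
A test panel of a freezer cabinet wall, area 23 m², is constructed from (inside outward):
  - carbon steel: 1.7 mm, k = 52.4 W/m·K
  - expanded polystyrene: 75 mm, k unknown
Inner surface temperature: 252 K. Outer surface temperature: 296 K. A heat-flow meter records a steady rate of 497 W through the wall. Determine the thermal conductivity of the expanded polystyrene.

k ≈ 0.0368 W/(m·K)

Model the wall as resistances in series:
R_carbon steel = L/(kA) = 0.0017/(52.4×23) = 1.411×10^-6 K/W
Sum of known resistances R_other = 1.411×10^-6 K/W
Total R = ΔT/Q = 44/497 = 0.08853 K/W
R_expanded polystyrene = R_total − R_other = 0.08853 K/W
k = L/(R·A) = 0.075/(0.08853×23)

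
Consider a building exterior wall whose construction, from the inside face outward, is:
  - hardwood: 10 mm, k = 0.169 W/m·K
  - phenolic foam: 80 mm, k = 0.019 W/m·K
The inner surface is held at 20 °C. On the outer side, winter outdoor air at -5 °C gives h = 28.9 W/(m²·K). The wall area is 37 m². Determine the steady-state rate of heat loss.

Q ≈ 215 W

Series thermal resistances:
R_hardwood = L/(kA) = 0.01/(0.169×37) = 0.001599 K/W
R_phenolic foam = L/(kA) = 0.08/(0.019×37) = 0.1138 K/W
R_outer film = 1/(h_o·A) = 1/(28.9×37) = 9.352×10^-4 K/W
R_total = 0.1163 K/W
Q = ΔT / R_total = 25 / 0.1163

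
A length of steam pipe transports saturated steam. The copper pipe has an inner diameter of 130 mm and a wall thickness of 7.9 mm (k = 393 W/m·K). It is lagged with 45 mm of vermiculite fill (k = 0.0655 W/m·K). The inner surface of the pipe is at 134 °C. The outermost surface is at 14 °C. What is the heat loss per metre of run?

q′ ≈ 103 W/m

For a radial system each layer contributes R = ln(r_out/r_in)/(2πkL); films add R = 1/(hA).
R_copper pipe wall = ln(72.9/65)/(2π×393×1) = 4.645×10^-5 K/W
R_vermiculite fill = ln(117.9/72.9)/(2π×0.0655×1) = 1.168 K/W
R_total = 1.168 K/W
Q = ΔT/R_total = 120/1.168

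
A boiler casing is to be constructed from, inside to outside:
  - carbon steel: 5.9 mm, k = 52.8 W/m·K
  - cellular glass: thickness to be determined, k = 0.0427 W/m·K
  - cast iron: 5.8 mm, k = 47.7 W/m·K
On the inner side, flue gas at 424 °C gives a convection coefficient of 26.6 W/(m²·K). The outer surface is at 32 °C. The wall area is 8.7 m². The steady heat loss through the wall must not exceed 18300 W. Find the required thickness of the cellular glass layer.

L ≈ 6.34 mm

Treating each layer as a thermal resistance in series:
R_inner film = 1/(h_i·A) = 1/(26.6×8.7) = 0.004321 K/W
R_carbon steel = L/(kA) = 0.0059/(52.8×8.7) = 1.284×10^-5 K/W
R_cast iron = L/(kA) = 0.0058/(47.7×8.7) = 1.398×10^-5 K/W
Sum of the known resistances R_other = 0.004348 K/W
Required total resistance R_tot = ΔT/Q_allow = 392/18300 = 0.02142 K/W
R_cellular glass = R_tot − R_other = 0.01707 K/W
L = R·k·A = 0.01707×0.0427×8.7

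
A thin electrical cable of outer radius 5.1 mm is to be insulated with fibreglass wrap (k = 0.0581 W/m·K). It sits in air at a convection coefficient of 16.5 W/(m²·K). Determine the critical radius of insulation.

r_cr ≈ 3.52 mm

For a cylinder r_cr = k/h = 0.0581/16.5
r_cr = 3.52 mm; since the bare radius (5.1 mm) is above r_cr, any added insulation will reduce heat loss.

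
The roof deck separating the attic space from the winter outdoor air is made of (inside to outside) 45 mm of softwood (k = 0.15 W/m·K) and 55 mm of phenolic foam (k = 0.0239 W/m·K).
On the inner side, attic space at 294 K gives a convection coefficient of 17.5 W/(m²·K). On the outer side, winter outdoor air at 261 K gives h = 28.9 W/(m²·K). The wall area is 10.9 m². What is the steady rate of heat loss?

Q ≈ 134 W

Treating each layer as a thermal resistance in series:
R_inner film = 1/(h_i·A) = 1/(17.5×10.9) = 0.005242 K/W
R_softwood = L/(kA) = 0.045/(0.15×10.9) = 0.02752 K/W
R_phenolic foam = L/(kA) = 0.055/(0.0239×10.9) = 0.2111 K/W
R_outer film = 1/(h_o·A) = 1/(28.9×10.9) = 0.003175 K/W
R_total = 0.2471 K/W
Q = ΔT / R_total = 33 / 0.2471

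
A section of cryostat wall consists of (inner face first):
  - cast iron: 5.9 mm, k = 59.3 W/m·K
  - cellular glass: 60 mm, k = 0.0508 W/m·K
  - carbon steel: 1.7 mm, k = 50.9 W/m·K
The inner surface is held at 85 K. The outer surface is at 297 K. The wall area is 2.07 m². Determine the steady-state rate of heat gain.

Q ≈ 372 W

Treating each layer as a thermal resistance in series:
R_cast iron = L/(kA) = 0.0059/(59.3×2.07) = 4.806×10^-5 K/W
R_cellular glass = L/(kA) = 0.06/(0.0508×2.07) = 0.5706 K/W
R_carbon steel = L/(kA) = 0.0017/(50.9×2.07) = 1.613×10^-5 K/W
R_total = 0.5706 K/W
Q = ΔT / R_total = 212 / 0.5706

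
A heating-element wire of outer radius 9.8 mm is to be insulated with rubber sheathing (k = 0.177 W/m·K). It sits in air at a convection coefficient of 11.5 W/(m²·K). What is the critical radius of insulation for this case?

r_cr ≈ 15.4 mm

For a cylinder r_cr = k/h = 0.177/11.5
r_cr = 15.4 mm; since the bare radius (9.8 mm) is below r_cr, adding a thin layer of insulation will *increase* heat loss.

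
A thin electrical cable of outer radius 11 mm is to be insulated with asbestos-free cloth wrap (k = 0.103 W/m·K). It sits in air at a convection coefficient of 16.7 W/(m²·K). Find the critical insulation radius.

r_cr ≈ 6.17 mm

For a cylinder r_cr = k/h = 0.103/16.7
r_cr = 6.17 mm; since the bare radius (11 mm) is above r_cr, any added insulation will reduce heat loss.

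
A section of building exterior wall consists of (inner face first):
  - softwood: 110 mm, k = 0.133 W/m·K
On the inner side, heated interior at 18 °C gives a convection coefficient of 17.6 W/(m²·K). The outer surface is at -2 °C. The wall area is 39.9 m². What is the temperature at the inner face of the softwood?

Using the resistance-network approach (series):
R_inner film = 1/(h_i·A) = 1/(17.6×39.9) = 0.001424 K/W
R_softwood = L/(kA) = 0.11/(0.133×39.9) = 0.02073 K/W
R_total = 0.02215 K/W;  Q = ΔT/R_total = 20/0.02215 = 902.8 W
T_interface = T_inner − Q·ΣR(inner→interface) = 18 − 903×0.001424

T ≈ 16.7 °C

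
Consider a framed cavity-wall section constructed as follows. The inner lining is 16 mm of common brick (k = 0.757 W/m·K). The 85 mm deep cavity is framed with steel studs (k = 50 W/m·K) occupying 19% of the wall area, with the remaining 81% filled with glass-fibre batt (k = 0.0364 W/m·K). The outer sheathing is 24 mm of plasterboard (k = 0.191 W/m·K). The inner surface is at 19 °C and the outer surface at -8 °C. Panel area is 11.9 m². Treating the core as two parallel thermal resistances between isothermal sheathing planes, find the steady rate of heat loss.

Sheathing layers in series; stud and cavity paths in parallel between them.
R_inner = 0.016/(0.757×11.9) = 0.001776 K/W
R_stud  = 0.085/(50×0.19×11.9) = 7.519×10^-4 K/W
R_cav   = 0.085/(0.0364×0.81×11.9) = 0.2423 K/W
1/R_core = 1/R_stud + 1/R_cav → R_core = 7.496×10^-4 K/W
R_outer = 0.024/(0.191×11.9) = 0.01056 K/W
R_total = 0.01308 K/W
Q = ΔT/R_total = 27/0.01308

Q ≈ 2060 W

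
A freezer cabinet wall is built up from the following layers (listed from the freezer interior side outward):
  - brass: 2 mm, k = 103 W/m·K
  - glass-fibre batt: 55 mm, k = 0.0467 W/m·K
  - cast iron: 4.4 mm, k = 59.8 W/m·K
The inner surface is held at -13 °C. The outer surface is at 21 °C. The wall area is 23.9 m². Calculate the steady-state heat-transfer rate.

Q ≈ 690 W

Model the wall as resistances in series:
R_brass = L/(kA) = 0.002/(103×23.9) = 8.124×10^-7 K/W
R_glass-fibre batt = L/(kA) = 0.055/(0.0467×23.9) = 0.04928 K/W
R_cast iron = L/(kA) = 0.0044/(59.8×23.9) = 3.079×10^-6 K/W
R_total = 0.04928 K/W
Q = ΔT / R_total = 34 / 0.04928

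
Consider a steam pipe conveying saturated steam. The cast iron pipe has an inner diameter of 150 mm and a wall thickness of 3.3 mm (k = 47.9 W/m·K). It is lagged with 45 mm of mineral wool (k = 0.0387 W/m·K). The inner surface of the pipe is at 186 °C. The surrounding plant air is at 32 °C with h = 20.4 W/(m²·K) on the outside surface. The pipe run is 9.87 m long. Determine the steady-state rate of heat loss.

Radial resistances (cylindrical: R_cond = ln(r_o/r_i)/(2πkL), R_conv = 1/(h·2πrL)):
R_cast iron pipe wall = ln(78.3/75)/(2π×47.9×9.87) = 1.45×10^-5 K/W
R_mineral wool = ln(123.3/78.3)/(2π×0.0387×9.87) = 0.1892 K/W
R_outer film = 1/(h_o·2πr_oL) = 1/(20.4×2π×0.1233×9.87) = 0.006411 K/W
R_total = 0.1956 K/W
Q = ΔT/R_total = 154/0.1956

Q ≈ 787 W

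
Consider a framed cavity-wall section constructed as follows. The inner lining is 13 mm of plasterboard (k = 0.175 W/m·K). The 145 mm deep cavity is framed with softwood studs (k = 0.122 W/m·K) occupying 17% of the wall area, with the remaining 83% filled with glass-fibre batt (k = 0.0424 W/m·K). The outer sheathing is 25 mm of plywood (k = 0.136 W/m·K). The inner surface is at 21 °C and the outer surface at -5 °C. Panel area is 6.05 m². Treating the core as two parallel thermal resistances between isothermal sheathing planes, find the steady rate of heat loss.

Q ≈ 55.2 W

Sheathing layers in series; stud and cavity paths in parallel between them.
R_inner = 0.013/(0.175×6.05) = 0.01228 K/W
R_stud  = 0.145/(0.122×0.17×6.05) = 1.156 K/W
R_cav   = 0.145/(0.0424×0.83×6.05) = 0.681 K/W
1/R_core = 1/R_stud + 1/R_cav → R_core = 0.4285 K/W
R_outer = 0.025/(0.136×6.05) = 0.03038 K/W
R_total = 0.4712 K/W
Q = ΔT/R_total = 26/0.4712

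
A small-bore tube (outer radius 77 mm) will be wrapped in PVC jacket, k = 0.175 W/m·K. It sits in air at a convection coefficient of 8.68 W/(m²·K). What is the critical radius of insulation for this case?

r_cr ≈ 20.2 mm

For a cylinder r_cr = k/h = 0.175/8.68
r_cr = 20.2 mm; since the bare radius (77 mm) is above r_cr, any added insulation will reduce heat loss.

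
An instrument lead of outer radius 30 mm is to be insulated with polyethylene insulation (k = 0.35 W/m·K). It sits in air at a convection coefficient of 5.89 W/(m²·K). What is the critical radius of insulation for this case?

r_cr ≈ 59.4 mm

For a cylinder r_cr = k/h = 0.35/5.89
r_cr = 59.4 mm; since the bare radius (30 mm) is below r_cr, adding a thin layer of insulation will *increase* heat loss.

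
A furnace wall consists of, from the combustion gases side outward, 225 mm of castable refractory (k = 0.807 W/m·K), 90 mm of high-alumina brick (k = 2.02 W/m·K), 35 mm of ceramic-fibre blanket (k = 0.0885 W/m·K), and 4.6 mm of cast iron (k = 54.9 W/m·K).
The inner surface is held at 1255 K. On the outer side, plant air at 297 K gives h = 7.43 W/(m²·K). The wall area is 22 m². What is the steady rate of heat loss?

Thermal resistances in series:
R_castable refractory = L/(kA) = 0.225/(0.807×22) = 0.01267 K/W
R_high-alumina brick = L/(kA) = 0.09/(2.02×22) = 0.002025 K/W
R_ceramic-fibre blanket = L/(kA) = 0.035/(0.0885×22) = 0.01798 K/W
R_cast iron = L/(kA) = 0.0046/(54.9×22) = 3.809×10^-6 K/W
R_outer film = 1/(h_o·A) = 1/(7.43×22) = 0.006118 K/W
R_total = 0.0388 K/W
Q = ΔT / R_total = 958 / 0.0388

Q ≈ 24700 W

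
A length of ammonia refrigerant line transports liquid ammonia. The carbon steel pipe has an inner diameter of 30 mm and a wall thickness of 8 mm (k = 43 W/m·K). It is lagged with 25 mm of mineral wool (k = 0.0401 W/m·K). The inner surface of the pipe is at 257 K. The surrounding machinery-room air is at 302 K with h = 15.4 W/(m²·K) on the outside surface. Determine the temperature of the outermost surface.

T ≈ 299 K

For a radial system each layer contributes R = ln(r_out/r_in)/(2πkL); films add R = 1/(hA).
R_carbon steel pipe wall = ln(23/15)/(2π×43×1) = 0.001582 K/W
R_mineral wool = ln(48/23)/(2π×0.0401×1) = 2.92 K/W
R_outer film = 1/(h_o·2πr_oL) = 1/(15.4×2π×0.048×1) = 0.2153 K/W
R_total = 3.137 K/W
Q = ΔT/R_total = 45/3.137
Q = 14.3 W/m
T_interface = T_inner + Q·ΣR(inner→interface) = 257 + 14.3×2.922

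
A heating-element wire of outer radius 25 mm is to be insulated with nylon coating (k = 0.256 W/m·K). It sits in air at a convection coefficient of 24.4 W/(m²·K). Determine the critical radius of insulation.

r_cr ≈ 10.5 mm

For a cylinder r_cr = k/h = 0.256/24.4
r_cr = 10.5 mm; since the bare radius (25 mm) is above r_cr, any added insulation will reduce heat loss.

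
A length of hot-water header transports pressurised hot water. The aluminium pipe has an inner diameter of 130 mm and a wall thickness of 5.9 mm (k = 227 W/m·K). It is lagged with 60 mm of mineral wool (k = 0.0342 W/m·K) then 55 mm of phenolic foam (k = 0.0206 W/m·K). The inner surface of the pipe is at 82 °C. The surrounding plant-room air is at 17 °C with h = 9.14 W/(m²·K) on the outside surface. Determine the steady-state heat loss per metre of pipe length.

q′ ≈ 11.5 W/m

Per-layer cylindrical resistances, series-summed:
R_aluminium pipe wall = ln(70.9/65)/(2π×227×1) = 6.092×10^-5 K/W
R_mineral wool = ln(130.9/70.9)/(2π×0.0342×1) = 2.853 K/W
R_phenolic foam = ln(185.9/130.9)/(2π×0.0206×1) = 2.71 K/W
R_outer film = 1/(h_o·2πr_oL) = 1/(9.14×2π×0.1859×1) = 0.09367 K/W
R_total = 5.657 K/W
Q = ΔT/R_total = 65/5.657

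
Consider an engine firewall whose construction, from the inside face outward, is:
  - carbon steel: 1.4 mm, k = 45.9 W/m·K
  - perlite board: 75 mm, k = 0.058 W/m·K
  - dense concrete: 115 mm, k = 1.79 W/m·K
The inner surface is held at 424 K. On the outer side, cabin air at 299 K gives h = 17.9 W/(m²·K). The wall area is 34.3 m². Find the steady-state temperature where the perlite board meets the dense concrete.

Model the wall as resistances in series:
R_carbon steel = L/(kA) = 0.0014/(45.9×34.3) = 8.892×10^-7 K/W
R_perlite board = L/(kA) = 0.075/(0.058×34.3) = 0.0377 K/W
R_dense concrete = L/(kA) = 0.115/(1.79×34.3) = 0.001873 K/W
R_outer film = 1/(h_o·A) = 1/(17.9×34.3) = 0.001629 K/W
R_total = 0.0412 K/W;  Q = ΔT/R_total = 125/0.0412 = 3034 W
T_interface = T_inner − Q·ΣR(inner→interface) = 424 − 3030×0.0377

T ≈ 310 K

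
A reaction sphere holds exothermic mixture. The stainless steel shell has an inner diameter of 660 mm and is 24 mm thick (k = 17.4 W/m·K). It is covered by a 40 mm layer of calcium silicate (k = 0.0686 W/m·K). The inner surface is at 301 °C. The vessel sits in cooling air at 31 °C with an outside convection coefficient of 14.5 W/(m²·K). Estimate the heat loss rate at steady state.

Q ≈ 732 W

Each spherical layer contributes R = (1/r_i − 1/r_o)/(4πk):
R_stainless steel shell = (1/0.33 − 1/0.354)/(4π×17.4) = 9.396×10^-4 K/W
R_calcium silicate = (1/0.354 − 1/0.394)/(4π×0.0686) = 0.3327 K/W
R_outer film = 1/(h·4πr_o²) = 1/(14.5×4π×0.394²) = 0.03535 K/W
R_total = 0.369 K/W
Q = ΔT/R_total = 270/0.369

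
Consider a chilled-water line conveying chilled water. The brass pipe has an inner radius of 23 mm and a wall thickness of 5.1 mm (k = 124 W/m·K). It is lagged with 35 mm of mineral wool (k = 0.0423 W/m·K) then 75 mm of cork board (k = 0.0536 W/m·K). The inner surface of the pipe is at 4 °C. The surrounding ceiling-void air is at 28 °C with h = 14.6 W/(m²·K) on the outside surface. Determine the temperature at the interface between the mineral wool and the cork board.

Radial resistances (cylindrical: R_cond = ln(r_o/r_i)/(2πkL), R_conv = 1/(h·2πrL)):
R_brass pipe wall = ln(28.1/23)/(2π×124×1) = 2.571×10^-4 K/W
R_mineral wool = ln(63.1/28.1)/(2π×0.0423×1) = 3.044 K/W
R_cork board = ln(138.1/63.1)/(2π×0.0536×1) = 2.326 K/W
R_outer film = 1/(h_o·2πr_oL) = 1/(14.6×2π×0.1381×1) = 0.07894 K/W
R_total = 5.449 K/W
Q = ΔT/R_total = 24/5.449
Q = 4.4 W/m
T_interface = T_inner + Q·ΣR(inner→interface) = 4 + 4.4×3.044

T ≈ 17.4 °C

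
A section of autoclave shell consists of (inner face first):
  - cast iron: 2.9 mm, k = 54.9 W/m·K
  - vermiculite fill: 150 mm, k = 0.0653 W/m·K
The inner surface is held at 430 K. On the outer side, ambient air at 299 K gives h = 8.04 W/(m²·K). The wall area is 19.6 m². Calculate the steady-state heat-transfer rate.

Series thermal resistances:
R_cast iron = L/(kA) = 0.0029/(54.9×19.6) = 2.695×10^-6 K/W
R_vermiculite fill = L/(kA) = 0.15/(0.0653×19.6) = 0.1172 K/W
R_outer film = 1/(h_o·A) = 1/(8.04×19.6) = 0.006346 K/W
R_total = 0.1235 K/W
Q = ΔT / R_total = 131 / 0.1235

Q ≈ 1060 W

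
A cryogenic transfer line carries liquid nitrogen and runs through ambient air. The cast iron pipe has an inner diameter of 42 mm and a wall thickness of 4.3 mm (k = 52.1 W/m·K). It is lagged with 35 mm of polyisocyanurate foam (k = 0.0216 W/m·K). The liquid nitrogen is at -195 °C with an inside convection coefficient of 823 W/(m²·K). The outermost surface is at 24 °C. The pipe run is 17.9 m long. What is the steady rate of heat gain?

Q ≈ 612 W

Treating each annulus and film as a series resistance:
R_inner film = 1/(h_i·2πr₁L) = 1/(823×2π×0.021×17.9) = 5.145×10^-4 K/W
R_cast iron pipe wall = ln(25.3/21)/(2π×52.1×17.9) = 3.179×10^-5 K/W
R_polyisocyanurate foam = ln(60.3/25.3)/(2π×0.0216×17.9) = 0.3575 K/W
R_total = 0.3581 K/W
Q = ΔT/R_total = 219/0.3581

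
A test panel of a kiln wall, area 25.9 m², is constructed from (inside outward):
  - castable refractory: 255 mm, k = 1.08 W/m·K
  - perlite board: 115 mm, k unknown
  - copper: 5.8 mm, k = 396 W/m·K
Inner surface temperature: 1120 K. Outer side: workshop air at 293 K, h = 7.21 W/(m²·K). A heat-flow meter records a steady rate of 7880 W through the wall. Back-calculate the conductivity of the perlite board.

Model the wall as resistances in series:
R_castable refractory = L/(kA) = 0.255/(1.08×25.9) = 0.009116 K/W
R_copper = L/(kA) = 0.0058/(396×25.9) = 5.655×10^-7 K/W
R_outer film = 1/(h_o·A) = 1/(7.21×25.9) = 0.005355 K/W
Sum of known resistances R_other = 0.01447 K/W
Total R = ΔT/Q = 827/7880 = 0.1049 K/W
R_perlite board = R_total − R_other = 0.09048 K/W
k = L/(R·A) = 0.115/(0.09048×25.9)

k ≈ 0.0491 W/(m·K)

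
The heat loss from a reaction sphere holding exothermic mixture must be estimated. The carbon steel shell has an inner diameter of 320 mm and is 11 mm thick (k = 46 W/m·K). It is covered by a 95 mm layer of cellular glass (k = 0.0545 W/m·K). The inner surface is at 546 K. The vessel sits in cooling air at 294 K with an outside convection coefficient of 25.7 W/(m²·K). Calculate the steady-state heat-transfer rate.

For a spherical shell R = (1/r₁ − 1/r₂)/(4πk); film R = 1/(h·4πr²). In series:
R_carbon steel shell = (1/0.16 − 1/0.171)/(4π×46) = 6.955×10^-4 K/W
R_cellular glass = (1/0.171 − 1/0.266)/(4π×0.0545) = 3.05 K/W
R_outer film = 1/(h·4πr_o²) = 1/(25.7×4π×0.266²) = 0.04376 K/W
R_total = 3.094 K/W
Q = ΔT/R_total = 252/3.094

Q ≈ 81.4 W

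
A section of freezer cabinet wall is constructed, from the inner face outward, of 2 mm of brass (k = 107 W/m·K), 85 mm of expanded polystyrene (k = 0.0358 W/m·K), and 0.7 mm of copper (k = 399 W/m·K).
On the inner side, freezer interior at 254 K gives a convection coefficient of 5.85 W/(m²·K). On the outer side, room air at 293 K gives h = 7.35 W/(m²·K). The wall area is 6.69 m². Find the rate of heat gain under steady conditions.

Series thermal resistances:
R_inner film = 1/(h_i·A) = 1/(5.85×6.69) = 0.02555 K/W
R_brass = L/(kA) = 0.002/(107×6.69) = 2.794×10^-6 K/W
R_expanded polystyrene = L/(kA) = 0.085/(0.0358×6.69) = 0.3549 K/W
R_copper = L/(kA) = 0.0007/(399×6.69) = 2.622×10^-7 K/W
R_outer film = 1/(h_o·A) = 1/(7.35×6.69) = 0.02034 K/W
R_total = 0.4008 K/W
Q = ΔT / R_total = 39 / 0.4008

Q ≈ 97.3 W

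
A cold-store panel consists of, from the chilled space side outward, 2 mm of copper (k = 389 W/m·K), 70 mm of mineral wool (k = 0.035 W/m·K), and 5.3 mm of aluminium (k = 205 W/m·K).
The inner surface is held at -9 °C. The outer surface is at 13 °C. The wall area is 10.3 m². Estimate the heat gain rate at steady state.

Q ≈ 113 W

Thermal resistances in series:
R_copper = L/(kA) = 0.002/(389×10.3) = 4.992×10^-7 K/W
R_mineral wool = L/(kA) = 0.07/(0.035×10.3) = 0.1942 K/W
R_aluminium = L/(kA) = 0.0053/(205×10.3) = 2.51×10^-6 K/W
R_total = 0.1942 K/W
Q = ΔT / R_total = 22 / 0.1942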